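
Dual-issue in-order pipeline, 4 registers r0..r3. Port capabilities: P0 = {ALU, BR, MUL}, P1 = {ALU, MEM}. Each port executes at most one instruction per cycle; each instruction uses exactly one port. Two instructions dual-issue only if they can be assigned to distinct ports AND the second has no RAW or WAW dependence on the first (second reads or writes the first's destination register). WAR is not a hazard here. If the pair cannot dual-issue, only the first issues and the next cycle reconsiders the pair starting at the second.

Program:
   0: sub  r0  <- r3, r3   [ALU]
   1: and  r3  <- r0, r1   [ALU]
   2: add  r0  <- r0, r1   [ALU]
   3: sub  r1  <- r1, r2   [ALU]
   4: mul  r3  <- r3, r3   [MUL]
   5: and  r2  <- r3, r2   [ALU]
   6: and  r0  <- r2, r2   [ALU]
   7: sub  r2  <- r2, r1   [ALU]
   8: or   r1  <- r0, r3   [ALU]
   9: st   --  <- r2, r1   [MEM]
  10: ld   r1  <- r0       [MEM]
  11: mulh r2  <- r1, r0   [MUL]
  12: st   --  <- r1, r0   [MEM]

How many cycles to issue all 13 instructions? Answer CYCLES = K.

CYCLES = 9

  cy0 -> i0 (sub.ALU) RAW r0
  cy1 -> i1+i2 (and.ALU;add.ALU) dual
  cy2 -> i3+i4 (sub.ALU;mul.MUL) dual
  cy3 -> i5 (and.ALU) RAW r2
  cy4 -> i6+i7 (and.ALU;sub.ALU) dual
  cy5 -> i8 (or.ALU) RAW r1
  cy6 -> i9 (st.MEM) no-port MEM/MEM
  cy7 -> i10 (ld.MEM) RAW r1
  cy8 -> i11+i12 (mulh.MUL;st.MEM) dual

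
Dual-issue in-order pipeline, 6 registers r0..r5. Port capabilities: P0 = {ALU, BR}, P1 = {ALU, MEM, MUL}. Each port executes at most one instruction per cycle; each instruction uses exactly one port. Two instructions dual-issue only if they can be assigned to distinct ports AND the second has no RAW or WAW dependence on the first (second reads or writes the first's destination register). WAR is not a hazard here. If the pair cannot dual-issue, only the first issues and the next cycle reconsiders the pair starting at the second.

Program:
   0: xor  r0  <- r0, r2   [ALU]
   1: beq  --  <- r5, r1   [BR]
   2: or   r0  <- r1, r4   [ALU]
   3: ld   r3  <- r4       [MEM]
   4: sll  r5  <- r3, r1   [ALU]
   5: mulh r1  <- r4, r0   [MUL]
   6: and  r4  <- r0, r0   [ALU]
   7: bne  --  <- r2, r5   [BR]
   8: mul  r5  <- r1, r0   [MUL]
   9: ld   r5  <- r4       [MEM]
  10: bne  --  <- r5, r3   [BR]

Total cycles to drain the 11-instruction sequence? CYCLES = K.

  cy0 -> i0+i1 (xor;beq) 2-wide
  cy1 -> i2+i3 (or;ld) 2-wide
  cy2 -> i4+i5 (sll;mulh) 2-wide
  cy3 -> i6+i7 (and;bne) 2-wide
  cy4 -> i8 (mul) no-port MUL/MEM
  cy5 -> i9 (ld) RAW r5
  cy6 -> i10 (bne) tail

CYCLES = 7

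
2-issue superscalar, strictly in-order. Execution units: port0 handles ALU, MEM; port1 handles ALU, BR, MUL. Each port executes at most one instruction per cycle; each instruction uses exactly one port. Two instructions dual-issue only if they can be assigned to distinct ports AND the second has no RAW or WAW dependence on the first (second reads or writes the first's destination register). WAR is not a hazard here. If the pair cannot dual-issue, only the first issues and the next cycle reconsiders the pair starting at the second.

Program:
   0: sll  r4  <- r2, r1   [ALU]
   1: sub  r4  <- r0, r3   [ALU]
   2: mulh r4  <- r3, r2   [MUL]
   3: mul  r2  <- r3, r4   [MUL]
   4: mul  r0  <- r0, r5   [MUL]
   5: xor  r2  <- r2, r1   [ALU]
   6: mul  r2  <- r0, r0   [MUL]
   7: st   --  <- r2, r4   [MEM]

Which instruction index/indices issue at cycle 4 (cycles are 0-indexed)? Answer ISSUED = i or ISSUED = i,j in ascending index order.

ISSUED = 4,5

  cy0 -> i0 (sll) WAW r4
  cy1 -> i1 (sub) WAW r4
  cy2 -> i2 (mulh) no-port MUL/MUL
  cy3 -> i3 (mul) no-port MUL/MUL
  cy4 -> i4,i5 (mul xor) dual
  cy5 -> i6 (mul) RAW r2
  cy6 -> i7 (st) tail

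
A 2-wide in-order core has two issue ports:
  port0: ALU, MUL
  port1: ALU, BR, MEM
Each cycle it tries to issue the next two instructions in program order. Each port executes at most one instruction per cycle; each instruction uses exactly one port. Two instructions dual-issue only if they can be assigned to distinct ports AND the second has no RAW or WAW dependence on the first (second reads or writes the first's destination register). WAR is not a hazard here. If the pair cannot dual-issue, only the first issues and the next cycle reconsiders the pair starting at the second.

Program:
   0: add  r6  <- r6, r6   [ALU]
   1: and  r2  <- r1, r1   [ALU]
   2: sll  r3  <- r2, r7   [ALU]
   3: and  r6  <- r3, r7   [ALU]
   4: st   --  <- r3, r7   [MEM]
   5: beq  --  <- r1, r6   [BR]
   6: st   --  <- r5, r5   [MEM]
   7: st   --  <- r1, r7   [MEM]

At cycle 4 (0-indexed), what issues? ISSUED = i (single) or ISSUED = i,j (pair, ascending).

ISSUED = 6

#0 head=0: add and i0+i1 pair
#1 head=2: sll i2 RAW r3
#2 head=3: and st i3+i4 pair
#3 head=5: beq i5 no-port BR/MEM
#4 head=6: st i6 no-port MEM/MEM
#5 head=7: st i7 tail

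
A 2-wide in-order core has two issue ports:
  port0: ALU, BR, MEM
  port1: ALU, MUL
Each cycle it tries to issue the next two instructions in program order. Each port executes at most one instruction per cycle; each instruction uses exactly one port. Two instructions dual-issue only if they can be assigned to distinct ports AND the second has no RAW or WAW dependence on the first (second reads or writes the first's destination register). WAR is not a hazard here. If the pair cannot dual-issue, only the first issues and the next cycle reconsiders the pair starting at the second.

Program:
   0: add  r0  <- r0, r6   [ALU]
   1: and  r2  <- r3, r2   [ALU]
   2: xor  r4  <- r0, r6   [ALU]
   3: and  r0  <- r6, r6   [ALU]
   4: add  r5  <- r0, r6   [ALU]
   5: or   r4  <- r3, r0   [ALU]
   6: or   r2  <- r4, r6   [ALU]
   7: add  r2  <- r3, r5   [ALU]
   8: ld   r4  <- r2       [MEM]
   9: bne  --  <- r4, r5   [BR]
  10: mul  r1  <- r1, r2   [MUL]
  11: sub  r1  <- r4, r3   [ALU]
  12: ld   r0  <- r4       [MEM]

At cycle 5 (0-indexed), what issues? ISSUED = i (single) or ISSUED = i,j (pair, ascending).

0. add and @i0&i1  | dual
1. xor and @i2&i3  | dual
2. add or @i4&i5  | dual
3. or @i6  | WAW r2
4. add @i7  | RAW r2
5. ld @i8  | no-port MEM/BR
6. bne mul @i9&i10  | dual
7. sub ld @i11&i12  | dual

ISSUED = 8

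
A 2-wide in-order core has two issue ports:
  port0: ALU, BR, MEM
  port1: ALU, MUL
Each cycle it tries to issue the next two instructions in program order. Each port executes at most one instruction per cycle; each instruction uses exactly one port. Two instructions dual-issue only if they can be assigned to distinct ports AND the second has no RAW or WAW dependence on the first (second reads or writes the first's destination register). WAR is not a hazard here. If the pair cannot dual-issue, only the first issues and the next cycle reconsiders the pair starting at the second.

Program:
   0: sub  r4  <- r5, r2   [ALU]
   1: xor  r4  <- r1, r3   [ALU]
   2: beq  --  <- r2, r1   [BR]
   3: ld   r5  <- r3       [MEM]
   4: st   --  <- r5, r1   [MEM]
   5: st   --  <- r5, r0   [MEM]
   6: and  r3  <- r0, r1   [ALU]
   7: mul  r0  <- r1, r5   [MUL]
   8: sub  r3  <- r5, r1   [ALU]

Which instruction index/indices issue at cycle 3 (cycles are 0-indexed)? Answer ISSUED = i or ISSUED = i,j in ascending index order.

ISSUED = 4

#0 head=0: sub.ALU i0 WAW r4
#1 head=1: xor.ALU beq.BR i1,i2 dual
#2 head=3: ld.MEM i3 no-port MEM/MEM
#3 head=4: st.MEM i4 no-port MEM/MEM
#4 head=5: st.MEM and.ALU i5,i6 dual
#5 head=7: mul.MUL sub.ALU i7,i8 dual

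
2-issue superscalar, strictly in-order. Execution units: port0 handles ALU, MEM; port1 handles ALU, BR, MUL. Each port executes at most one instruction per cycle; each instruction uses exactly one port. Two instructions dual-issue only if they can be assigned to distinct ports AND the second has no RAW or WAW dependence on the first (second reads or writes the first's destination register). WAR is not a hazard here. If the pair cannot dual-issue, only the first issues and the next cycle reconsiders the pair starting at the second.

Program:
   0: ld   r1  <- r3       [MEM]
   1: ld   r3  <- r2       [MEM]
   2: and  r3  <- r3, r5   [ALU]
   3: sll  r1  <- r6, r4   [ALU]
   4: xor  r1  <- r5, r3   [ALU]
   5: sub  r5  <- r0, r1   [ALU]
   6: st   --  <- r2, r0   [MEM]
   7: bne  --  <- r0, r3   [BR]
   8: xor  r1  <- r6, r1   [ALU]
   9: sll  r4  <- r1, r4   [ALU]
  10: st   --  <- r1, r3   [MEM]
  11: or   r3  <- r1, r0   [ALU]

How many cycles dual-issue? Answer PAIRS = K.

PAIRS = 4

#0 head=0: ld i0 no-port MEM/MEM
#1 head=1: ld i1 RAW+WAW r3
#2 head=2: and;sll i2+i3 2-wide
#3 head=4: xor i4 RAW r1
#4 head=5: sub;st i5+i6 2-wide
#5 head=7: bne;xor i7+i8 2-wide
#6 head=9: sll;st i9+i10 2-wide
#7 head=11: or i11 tail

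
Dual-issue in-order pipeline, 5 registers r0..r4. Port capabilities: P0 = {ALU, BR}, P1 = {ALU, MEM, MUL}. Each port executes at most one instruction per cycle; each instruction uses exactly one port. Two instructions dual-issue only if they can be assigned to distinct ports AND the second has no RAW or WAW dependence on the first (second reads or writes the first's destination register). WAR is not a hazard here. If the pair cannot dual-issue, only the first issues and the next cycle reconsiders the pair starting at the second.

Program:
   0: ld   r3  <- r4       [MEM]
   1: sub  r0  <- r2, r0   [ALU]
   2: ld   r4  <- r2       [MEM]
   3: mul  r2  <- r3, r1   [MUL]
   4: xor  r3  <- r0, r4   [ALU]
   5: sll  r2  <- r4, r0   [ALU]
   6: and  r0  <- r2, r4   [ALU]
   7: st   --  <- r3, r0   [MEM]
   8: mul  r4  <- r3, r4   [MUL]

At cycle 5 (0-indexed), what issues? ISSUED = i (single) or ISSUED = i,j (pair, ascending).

0. ld;sub @i0+i1  | pair
1. ld @i2  | no-port MEM/MUL
2. mul;xor @i3+i4  | pair
3. sll @i5  | RAW r2
4. and @i6  | RAW r0
5. st @i7  | no-port MEM/MUL
6. mul @i8  | tail

ISSUED = 7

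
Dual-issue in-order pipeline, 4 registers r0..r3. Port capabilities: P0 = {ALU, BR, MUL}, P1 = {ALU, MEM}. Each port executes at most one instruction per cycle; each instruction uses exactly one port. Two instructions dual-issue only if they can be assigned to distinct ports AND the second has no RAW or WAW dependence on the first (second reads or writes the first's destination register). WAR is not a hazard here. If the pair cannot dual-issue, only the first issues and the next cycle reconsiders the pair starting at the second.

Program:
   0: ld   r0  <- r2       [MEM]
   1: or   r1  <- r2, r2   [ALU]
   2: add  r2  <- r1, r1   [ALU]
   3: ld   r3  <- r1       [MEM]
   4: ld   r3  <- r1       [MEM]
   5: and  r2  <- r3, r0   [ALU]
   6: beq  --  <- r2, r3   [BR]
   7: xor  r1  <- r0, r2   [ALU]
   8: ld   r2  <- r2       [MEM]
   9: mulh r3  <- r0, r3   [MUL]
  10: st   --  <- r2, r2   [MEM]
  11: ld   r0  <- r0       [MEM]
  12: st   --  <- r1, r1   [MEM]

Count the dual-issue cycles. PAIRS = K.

PAIRS = 4

[0] i0,i1  ld.MEM;or.ALU  -- 2-wide
[1] i2,i3  add.ALU;ld.MEM  -- 2-wide
[2] i4  ld.MEM  -- RAW r3
[3] i5  and.ALU  -- RAW r2
[4] i6,i7  beq.BR;xor.ALU  -- 2-wide
[5] i8,i9  ld.MEM;mulh.MUL  -- 2-wide
[6] i10  st.MEM  -- no-port MEM/MEM
[7] i11  ld.MEM  -- no-port MEM/MEM
[8] i12  st.MEM  -- tail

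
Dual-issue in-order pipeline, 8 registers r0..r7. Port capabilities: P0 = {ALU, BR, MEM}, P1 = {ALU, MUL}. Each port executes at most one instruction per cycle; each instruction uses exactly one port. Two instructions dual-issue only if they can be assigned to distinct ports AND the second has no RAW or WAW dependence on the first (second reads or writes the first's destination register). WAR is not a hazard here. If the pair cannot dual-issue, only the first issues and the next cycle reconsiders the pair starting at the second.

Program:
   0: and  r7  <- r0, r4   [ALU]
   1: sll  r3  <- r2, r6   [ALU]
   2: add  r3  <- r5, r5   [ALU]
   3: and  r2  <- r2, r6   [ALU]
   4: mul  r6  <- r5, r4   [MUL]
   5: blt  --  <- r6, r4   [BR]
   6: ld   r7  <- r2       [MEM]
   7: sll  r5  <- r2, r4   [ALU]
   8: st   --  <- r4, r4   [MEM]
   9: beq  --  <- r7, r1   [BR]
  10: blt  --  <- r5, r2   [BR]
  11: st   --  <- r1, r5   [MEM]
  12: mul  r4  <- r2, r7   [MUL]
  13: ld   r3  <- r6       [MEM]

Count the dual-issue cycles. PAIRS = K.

PAIRS = 4

0. and.ALU sll.ALU @i0,i1  | pair
1. add.ALU and.ALU @i2,i3  | pair
2. mul.MUL @i4  | RAW r6
3. blt.BR @i5  | no-port BR/MEM
4. ld.MEM sll.ALU @i6,i7  | pair
5. st.MEM @i8  | no-port MEM/BR
6. beq.BR @i9  | no-port BR/BR
7. blt.BR @i10  | no-port BR/MEM
8. st.MEM mul.MUL @i11,i12  | pair
9. ld.MEM @i13  | tail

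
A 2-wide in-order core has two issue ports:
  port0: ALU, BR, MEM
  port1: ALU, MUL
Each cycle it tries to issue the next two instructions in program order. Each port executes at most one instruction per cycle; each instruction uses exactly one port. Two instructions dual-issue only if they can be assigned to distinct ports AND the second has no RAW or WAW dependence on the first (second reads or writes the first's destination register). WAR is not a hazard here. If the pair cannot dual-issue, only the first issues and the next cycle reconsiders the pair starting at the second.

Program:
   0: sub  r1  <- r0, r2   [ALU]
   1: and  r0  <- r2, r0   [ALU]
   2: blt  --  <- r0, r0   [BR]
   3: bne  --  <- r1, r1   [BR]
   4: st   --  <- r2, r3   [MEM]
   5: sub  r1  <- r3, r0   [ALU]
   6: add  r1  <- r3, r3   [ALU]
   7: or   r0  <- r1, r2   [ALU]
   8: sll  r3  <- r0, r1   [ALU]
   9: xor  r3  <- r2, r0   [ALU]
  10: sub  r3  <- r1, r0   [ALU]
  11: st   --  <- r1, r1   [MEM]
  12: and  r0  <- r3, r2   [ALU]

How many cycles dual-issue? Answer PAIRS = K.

t=0 i0&i1:sub.ALU/and.ALU ; pair
t=1 i2:blt.BR ; no-port BR/BR
t=2 i3:bne.BR ; no-port BR/MEM
t=3 i4&i5:st.MEM/sub.ALU ; pair
t=4 i6:add.ALU ; RAW r1
t=5 i7:or.ALU ; RAW r0
t=6 i8:sll.ALU ; WAW r3
t=7 i9:xor.ALU ; WAW r3
t=8 i10&i11:sub.ALU/st.MEM ; pair
t=9 i12:and.ALU ; tail

PAIRS = 3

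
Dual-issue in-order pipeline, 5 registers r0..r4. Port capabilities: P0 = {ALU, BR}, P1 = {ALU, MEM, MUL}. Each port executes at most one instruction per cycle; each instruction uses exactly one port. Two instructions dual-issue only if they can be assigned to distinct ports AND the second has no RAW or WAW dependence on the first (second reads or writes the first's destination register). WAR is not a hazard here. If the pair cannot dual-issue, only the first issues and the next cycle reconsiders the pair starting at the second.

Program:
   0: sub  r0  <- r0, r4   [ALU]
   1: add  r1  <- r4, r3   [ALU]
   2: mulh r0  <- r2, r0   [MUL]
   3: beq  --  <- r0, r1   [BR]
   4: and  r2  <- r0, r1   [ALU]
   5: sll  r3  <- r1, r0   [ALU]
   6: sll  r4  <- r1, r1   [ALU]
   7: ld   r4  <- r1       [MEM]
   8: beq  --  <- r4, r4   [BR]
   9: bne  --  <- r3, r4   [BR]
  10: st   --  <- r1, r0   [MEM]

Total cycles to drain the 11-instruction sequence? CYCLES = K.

CYCLES = 7

c0: i0/i1 sub add  dual
c1: i2 mulh  RAW r0
c2: i3/i4 beq and  dual
c3: i5/i6 sll sll  dual
c4: i7 ld  RAW r4
c5: i8 beq  no-port BR/BR
c6: i9/i10 bne st  dual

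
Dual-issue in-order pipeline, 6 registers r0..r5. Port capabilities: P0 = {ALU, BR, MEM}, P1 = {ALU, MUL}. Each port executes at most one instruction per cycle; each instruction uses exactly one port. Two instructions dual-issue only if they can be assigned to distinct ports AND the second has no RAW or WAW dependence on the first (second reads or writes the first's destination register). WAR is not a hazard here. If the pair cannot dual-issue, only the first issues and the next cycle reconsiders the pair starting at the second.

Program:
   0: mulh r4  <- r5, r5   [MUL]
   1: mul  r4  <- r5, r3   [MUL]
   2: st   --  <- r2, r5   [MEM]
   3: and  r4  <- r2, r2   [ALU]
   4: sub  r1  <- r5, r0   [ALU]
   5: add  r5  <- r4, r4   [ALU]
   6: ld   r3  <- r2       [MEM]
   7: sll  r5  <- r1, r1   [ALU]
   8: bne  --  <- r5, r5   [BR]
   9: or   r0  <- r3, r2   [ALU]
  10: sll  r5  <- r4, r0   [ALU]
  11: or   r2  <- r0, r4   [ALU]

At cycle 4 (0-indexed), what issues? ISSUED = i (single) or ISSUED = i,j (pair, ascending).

ISSUED = 7

#0 head=0: mulh i0 no-port MUL/MUL
#1 head=1: mul/st i1,i2 2-wide
#2 head=3: and/sub i3,i4 2-wide
#3 head=5: add/ld i5,i6 2-wide
#4 head=7: sll i7 RAW r5
#5 head=8: bne/or i8,i9 2-wide
#6 head=10: sll/or i10,i11 2-wide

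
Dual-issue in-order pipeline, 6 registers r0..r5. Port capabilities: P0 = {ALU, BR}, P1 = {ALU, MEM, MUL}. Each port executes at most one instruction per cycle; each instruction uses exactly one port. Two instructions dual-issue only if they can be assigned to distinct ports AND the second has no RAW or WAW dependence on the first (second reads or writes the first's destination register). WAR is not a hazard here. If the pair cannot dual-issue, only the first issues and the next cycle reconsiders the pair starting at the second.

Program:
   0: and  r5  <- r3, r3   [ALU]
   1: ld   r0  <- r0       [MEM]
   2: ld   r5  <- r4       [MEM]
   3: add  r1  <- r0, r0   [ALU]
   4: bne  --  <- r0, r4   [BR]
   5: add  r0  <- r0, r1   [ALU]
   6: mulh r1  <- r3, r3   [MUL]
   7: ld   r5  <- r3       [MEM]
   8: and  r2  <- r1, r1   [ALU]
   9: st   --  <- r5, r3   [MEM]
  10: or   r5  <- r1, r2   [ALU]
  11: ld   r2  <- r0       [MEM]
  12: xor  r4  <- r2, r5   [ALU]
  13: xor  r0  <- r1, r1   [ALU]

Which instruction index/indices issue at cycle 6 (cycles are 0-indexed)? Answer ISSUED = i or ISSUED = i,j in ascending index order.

c0: i0/i1 and.ALU+ld.MEM  pair
c1: i2/i3 ld.MEM+add.ALU  pair
c2: i4/i5 bne.BR+add.ALU  pair
c3: i6 mulh.MUL  no-port MUL/MEM
c4: i7/i8 ld.MEM+and.ALU  pair
c5: i9/i10 st.MEM+or.ALU  pair
c6: i11 ld.MEM  RAW r2
c7: i12/i13 xor.ALU+xor.ALU  pair

ISSUED = 11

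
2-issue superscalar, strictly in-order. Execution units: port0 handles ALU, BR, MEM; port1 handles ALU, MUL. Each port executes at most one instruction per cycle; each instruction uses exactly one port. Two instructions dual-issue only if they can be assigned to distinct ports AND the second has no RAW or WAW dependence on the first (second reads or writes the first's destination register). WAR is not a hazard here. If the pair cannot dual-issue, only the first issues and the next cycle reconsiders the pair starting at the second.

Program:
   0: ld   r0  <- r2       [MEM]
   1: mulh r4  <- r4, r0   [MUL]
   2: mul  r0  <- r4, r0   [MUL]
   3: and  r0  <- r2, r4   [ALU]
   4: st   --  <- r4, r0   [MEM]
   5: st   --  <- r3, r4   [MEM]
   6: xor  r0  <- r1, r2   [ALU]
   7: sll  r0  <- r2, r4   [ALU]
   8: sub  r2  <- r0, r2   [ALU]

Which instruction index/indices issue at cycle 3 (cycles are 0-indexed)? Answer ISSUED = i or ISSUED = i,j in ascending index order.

ISSUED = 3

c0: i0 ld  RAW r0
c1: i1 mulh  no-port MUL/MUL
c2: i2 mul  WAW r0
c3: i3 and  RAW r0
c4: i4 st  no-port MEM/MEM
c5: i5+i6 st xor  pair
c6: i7 sll  RAW r0
c7: i8 sub  tail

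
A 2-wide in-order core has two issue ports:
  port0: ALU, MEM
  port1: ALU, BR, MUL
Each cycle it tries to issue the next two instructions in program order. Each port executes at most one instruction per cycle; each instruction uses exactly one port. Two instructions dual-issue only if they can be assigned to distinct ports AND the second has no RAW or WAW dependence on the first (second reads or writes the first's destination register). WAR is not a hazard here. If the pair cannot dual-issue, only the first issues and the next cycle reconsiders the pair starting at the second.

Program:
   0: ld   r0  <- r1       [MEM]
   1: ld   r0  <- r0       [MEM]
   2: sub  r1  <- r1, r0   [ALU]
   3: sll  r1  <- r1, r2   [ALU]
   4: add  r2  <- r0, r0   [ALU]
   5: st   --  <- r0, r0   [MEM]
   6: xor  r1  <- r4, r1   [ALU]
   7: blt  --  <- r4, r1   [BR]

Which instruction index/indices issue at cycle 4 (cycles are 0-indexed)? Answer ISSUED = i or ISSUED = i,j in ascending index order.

ISSUED = 5,6

0. ld.MEM @i0  | no-port MEM/MEM
1. ld.MEM @i1  | RAW r0
2. sub.ALU @i2  | RAW+WAW r1
3. sll.ALU add.ALU @i3&i4  | dual
4. st.MEM xor.ALU @i5&i6  | dual
5. blt.BR @i7  | tail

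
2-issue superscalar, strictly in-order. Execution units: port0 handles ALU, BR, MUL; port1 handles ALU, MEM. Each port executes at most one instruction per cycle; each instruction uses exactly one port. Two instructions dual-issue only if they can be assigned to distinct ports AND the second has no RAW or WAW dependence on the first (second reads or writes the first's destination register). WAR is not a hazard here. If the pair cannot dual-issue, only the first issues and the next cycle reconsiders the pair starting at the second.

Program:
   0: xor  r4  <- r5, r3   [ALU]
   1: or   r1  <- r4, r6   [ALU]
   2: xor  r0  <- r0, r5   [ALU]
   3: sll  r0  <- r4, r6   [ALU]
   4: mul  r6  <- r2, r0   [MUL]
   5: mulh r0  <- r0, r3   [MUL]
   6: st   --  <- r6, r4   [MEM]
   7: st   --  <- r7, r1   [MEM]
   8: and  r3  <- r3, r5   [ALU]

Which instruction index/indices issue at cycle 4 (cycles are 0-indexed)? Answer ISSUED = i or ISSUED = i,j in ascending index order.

ISSUED = 5,6

0. xor @i0  | RAW r4
1. or+xor @i1,i2  | pair
2. sll @i3  | RAW r0
3. mul @i4  | no-port MUL/MUL
4. mulh+st @i5,i6  | pair
5. st+and @i7,i8  | pair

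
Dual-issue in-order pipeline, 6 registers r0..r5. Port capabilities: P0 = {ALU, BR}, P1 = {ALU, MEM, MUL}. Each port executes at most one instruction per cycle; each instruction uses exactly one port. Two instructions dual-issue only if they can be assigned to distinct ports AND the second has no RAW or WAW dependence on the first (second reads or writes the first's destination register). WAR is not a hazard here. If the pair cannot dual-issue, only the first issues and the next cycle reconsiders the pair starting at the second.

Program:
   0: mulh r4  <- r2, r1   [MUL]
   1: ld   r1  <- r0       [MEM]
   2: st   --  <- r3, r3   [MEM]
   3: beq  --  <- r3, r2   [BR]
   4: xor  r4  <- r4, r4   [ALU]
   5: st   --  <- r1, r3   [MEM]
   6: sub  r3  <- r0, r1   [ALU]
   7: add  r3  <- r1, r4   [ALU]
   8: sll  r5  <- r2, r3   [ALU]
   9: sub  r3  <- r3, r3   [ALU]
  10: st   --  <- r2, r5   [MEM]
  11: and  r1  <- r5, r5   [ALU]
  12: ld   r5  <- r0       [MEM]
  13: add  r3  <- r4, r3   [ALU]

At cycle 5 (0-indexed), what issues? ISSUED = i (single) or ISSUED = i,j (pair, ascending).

[0] i0  mulh  -- no-port MUL/MEM
[1] i1  ld  -- no-port MEM/MEM
[2] i2+i3  st+beq  -- dual
[3] i4+i5  xor+st  -- dual
[4] i6  sub  -- WAW r3
[5] i7  add  -- RAW r3
[6] i8+i9  sll+sub  -- dual
[7] i10+i11  st+and  -- dual
[8] i12+i13  ld+add  -- dual

ISSUED = 7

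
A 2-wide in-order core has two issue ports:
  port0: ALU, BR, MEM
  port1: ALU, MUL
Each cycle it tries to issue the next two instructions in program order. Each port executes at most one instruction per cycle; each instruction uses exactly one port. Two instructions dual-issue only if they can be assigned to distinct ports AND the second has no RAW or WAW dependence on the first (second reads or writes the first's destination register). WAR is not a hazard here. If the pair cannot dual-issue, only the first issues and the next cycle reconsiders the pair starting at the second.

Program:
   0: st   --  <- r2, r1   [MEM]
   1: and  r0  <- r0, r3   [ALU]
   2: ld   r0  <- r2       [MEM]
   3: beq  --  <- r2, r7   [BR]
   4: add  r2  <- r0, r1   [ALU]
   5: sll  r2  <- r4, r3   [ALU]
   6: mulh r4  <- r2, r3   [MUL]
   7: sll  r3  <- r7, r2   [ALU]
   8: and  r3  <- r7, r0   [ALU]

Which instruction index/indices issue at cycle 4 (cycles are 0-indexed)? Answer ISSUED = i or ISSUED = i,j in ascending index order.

ISSUED = 6,7

c0: i0,i1 st+and  pair
c1: i2 ld  no-port MEM/BR
c2: i3,i4 beq+add  pair
c3: i5 sll  RAW r2
c4: i6,i7 mulh+sll  pair
c5: i8 and  tail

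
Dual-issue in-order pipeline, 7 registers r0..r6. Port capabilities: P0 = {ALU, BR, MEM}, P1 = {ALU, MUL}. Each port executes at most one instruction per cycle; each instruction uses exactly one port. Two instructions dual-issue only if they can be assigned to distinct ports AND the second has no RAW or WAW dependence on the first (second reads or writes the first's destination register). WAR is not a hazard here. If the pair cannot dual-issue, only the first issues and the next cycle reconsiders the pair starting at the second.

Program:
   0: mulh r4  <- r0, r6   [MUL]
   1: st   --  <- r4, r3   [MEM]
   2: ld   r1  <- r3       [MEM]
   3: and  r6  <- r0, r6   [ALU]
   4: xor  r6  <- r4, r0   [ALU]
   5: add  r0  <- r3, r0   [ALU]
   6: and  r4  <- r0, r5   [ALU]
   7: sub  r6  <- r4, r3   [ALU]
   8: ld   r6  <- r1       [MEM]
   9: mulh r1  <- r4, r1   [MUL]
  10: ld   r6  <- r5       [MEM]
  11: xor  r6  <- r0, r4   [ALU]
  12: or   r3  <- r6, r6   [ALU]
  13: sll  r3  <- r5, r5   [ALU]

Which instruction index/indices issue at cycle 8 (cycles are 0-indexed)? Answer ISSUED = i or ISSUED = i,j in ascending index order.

ISSUED = 11

  cy0 -> i0 (mulh.MUL) RAW r4
  cy1 -> i1 (st.MEM) no-port MEM/MEM
  cy2 -> i2&i3 (ld.MEM and.ALU) dual
  cy3 -> i4&i5 (xor.ALU add.ALU) dual
  cy4 -> i6 (and.ALU) RAW r4
  cy5 -> i7 (sub.ALU) WAW r6
  cy6 -> i8&i9 (ld.MEM mulh.MUL) dual
  cy7 -> i10 (ld.MEM) WAW r6
  cy8 -> i11 (xor.ALU) RAW r6
  cy9 -> i12 (or.ALU) WAW r3
  cy10 -> i13 (sll.ALU) tail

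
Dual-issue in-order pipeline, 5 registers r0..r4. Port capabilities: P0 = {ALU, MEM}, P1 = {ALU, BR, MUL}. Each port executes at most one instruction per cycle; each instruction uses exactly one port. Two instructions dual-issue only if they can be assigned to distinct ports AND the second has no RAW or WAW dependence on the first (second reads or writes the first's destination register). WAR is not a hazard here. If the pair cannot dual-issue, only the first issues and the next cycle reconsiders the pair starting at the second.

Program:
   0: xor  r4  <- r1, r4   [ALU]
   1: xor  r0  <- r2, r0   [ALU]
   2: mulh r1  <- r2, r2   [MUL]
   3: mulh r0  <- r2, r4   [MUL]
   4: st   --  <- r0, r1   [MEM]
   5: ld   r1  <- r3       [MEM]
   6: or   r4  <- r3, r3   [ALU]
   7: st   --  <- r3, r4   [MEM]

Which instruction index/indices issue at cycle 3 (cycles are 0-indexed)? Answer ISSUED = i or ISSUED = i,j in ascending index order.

t=0 i0,i1:xor.ALU;xor.ALU ; 2-wide
t=1 i2:mulh.MUL ; no-port MUL/MUL
t=2 i3:mulh.MUL ; RAW r0
t=3 i4:st.MEM ; no-port MEM/MEM
t=4 i5,i6:ld.MEM;or.ALU ; 2-wide
t=5 i7:st.MEM ; tail

ISSUED = 4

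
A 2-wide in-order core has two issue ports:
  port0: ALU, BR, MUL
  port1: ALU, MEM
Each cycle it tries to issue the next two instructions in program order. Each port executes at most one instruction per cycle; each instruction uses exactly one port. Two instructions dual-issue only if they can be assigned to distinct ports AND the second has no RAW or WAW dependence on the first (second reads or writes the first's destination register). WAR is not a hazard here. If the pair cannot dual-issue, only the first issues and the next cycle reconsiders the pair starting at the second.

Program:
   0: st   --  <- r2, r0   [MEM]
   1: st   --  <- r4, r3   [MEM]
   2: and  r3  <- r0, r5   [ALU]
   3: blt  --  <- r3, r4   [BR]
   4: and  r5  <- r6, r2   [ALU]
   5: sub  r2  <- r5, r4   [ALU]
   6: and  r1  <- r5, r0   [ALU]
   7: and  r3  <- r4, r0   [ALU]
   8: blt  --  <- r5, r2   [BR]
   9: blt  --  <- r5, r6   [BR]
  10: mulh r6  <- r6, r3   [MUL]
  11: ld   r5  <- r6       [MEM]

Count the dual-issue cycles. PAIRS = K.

PAIRS = 4

0. st.MEM @i0  | no-port MEM/MEM
1. st.MEM;and.ALU @i1+i2  | pair
2. blt.BR;and.ALU @i3+i4  | pair
3. sub.ALU;and.ALU @i5+i6  | pair
4. and.ALU;blt.BR @i7+i8  | pair
5. blt.BR @i9  | no-port BR/MUL
6. mulh.MUL @i10  | RAW r6
7. ld.MEM @i11  | tail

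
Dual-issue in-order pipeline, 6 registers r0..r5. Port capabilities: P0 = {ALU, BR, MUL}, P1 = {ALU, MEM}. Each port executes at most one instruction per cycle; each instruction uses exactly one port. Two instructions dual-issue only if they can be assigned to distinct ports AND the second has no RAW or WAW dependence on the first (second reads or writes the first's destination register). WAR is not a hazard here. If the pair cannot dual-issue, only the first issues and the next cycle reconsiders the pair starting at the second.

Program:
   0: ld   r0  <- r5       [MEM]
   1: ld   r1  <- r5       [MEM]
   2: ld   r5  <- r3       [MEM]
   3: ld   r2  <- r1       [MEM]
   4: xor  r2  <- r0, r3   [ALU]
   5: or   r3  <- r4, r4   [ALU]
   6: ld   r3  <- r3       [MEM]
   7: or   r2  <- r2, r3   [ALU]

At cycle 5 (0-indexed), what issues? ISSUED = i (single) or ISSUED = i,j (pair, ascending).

  cy0 -> i0 (ld.MEM) no-port MEM/MEM
  cy1 -> i1 (ld.MEM) no-port MEM/MEM
  cy2 -> i2 (ld.MEM) no-port MEM/MEM
  cy3 -> i3 (ld.MEM) WAW r2
  cy4 -> i4/i5 (xor.ALU+or.ALU) pair
  cy5 -> i6 (ld.MEM) RAW r3
  cy6 -> i7 (or.ALU) tail

ISSUED = 6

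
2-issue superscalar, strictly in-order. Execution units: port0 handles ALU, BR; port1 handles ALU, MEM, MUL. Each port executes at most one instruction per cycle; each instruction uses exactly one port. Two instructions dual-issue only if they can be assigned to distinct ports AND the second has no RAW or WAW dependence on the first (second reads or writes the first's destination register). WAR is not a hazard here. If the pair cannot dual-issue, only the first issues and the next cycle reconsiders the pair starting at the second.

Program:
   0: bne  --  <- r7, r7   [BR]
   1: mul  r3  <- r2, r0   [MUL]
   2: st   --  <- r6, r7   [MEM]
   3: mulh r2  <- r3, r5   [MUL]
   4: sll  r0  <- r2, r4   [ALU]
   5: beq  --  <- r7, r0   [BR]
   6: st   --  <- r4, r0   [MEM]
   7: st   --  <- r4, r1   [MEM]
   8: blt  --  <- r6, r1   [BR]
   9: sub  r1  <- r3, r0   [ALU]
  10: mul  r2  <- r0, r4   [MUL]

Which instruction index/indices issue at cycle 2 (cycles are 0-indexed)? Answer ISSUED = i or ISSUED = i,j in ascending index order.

  cy0 -> i0&i1 (bne.BR/mul.MUL) 2-wide
  cy1 -> i2 (st.MEM) no-port MEM/MUL
  cy2 -> i3 (mulh.MUL) RAW r2
  cy3 -> i4 (sll.ALU) RAW r0
  cy4 -> i5&i6 (beq.BR/st.MEM) 2-wide
  cy5 -> i7&i8 (st.MEM/blt.BR) 2-wide
  cy6 -> i9&i10 (sub.ALU/mul.MUL) 2-wide

ISSUED = 3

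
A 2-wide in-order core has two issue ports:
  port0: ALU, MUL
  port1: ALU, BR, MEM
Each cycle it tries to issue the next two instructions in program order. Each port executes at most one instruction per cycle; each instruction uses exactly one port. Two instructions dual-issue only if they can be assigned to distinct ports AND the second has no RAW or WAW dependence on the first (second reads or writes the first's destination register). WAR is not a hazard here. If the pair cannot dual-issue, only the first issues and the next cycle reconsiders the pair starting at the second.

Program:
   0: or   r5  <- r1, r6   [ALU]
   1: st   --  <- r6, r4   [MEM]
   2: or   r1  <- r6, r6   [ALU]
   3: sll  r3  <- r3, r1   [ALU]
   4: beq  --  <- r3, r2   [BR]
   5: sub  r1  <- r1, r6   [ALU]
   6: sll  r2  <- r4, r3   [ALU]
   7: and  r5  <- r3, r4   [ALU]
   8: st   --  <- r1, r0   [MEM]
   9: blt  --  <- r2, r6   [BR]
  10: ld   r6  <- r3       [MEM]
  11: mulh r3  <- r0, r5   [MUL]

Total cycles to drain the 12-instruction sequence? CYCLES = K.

CYCLES = 8

#0 head=0: or+st i0,i1 pair
#1 head=2: or i2 RAW r1
#2 head=3: sll i3 RAW r3
#3 head=4: beq+sub i4,i5 pair
#4 head=6: sll+and i6,i7 pair
#5 head=8: st i8 no-port MEM/BR
#6 head=9: blt i9 no-port BR/MEM
#7 head=10: ld+mulh i10,i11 pair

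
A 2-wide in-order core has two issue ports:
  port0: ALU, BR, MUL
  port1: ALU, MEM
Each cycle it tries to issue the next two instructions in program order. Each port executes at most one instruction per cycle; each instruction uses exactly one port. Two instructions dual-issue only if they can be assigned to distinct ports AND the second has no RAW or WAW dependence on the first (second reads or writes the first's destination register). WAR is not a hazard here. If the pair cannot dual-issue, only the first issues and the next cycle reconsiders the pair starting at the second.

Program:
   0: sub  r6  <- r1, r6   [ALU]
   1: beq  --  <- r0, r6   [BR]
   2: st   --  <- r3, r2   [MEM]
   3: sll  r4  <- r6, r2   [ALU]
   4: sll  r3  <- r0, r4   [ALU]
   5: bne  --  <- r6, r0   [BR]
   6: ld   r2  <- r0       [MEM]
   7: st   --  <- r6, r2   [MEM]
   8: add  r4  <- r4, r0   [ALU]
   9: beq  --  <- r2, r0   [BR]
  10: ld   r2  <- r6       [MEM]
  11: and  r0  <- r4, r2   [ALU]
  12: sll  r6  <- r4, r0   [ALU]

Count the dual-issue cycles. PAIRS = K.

#0 head=0: sub i0 RAW r6
#1 head=1: beq+st i1&i2 dual
#2 head=3: sll i3 RAW r4
#3 head=4: sll+bne i4&i5 dual
#4 head=6: ld i6 no-port MEM/MEM
#5 head=7: st+add i7&i8 dual
#6 head=9: beq+ld i9&i10 dual
#7 head=11: and i11 RAW r0
#8 head=12: sll i12 tail

PAIRS = 4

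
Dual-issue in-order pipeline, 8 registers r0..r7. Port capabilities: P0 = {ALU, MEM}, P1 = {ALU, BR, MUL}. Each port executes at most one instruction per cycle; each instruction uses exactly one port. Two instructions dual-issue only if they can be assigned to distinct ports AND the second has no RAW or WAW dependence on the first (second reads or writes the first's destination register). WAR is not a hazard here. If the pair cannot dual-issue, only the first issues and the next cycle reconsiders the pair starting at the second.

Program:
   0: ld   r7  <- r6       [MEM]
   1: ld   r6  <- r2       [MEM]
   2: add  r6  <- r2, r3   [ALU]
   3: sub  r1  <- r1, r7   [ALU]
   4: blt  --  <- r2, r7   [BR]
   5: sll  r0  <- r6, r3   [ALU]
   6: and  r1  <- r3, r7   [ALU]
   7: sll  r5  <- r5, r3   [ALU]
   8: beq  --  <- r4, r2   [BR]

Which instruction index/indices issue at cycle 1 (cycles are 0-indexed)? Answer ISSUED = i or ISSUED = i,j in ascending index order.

ISSUED = 1

0. ld.MEM @i0  | no-port MEM/MEM
1. ld.MEM @i1  | WAW r6
2. add.ALU sub.ALU @i2+i3  | 2-wide
3. blt.BR sll.ALU @i4+i5  | 2-wide
4. and.ALU sll.ALU @i6+i7  | 2-wide
5. beq.BR @i8  | tail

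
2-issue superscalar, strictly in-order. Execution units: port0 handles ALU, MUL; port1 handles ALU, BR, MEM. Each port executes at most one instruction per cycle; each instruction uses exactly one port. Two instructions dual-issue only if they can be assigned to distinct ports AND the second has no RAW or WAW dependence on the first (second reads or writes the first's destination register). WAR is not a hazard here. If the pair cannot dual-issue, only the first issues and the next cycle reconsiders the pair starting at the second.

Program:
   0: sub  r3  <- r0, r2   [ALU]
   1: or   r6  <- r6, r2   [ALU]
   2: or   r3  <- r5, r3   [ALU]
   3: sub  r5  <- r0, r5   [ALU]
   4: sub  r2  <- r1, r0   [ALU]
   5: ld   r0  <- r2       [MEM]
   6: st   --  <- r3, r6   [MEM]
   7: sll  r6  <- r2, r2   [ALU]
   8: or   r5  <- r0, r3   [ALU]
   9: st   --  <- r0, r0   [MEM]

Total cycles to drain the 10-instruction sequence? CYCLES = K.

#0 head=0: sub.ALU/or.ALU i0&i1 pair
#1 head=2: or.ALU/sub.ALU i2&i3 pair
#2 head=4: sub.ALU i4 RAW r2
#3 head=5: ld.MEM i5 no-port MEM/MEM
#4 head=6: st.MEM/sll.ALU i6&i7 pair
#5 head=8: or.ALU/st.MEM i8&i9 pair

CYCLES = 6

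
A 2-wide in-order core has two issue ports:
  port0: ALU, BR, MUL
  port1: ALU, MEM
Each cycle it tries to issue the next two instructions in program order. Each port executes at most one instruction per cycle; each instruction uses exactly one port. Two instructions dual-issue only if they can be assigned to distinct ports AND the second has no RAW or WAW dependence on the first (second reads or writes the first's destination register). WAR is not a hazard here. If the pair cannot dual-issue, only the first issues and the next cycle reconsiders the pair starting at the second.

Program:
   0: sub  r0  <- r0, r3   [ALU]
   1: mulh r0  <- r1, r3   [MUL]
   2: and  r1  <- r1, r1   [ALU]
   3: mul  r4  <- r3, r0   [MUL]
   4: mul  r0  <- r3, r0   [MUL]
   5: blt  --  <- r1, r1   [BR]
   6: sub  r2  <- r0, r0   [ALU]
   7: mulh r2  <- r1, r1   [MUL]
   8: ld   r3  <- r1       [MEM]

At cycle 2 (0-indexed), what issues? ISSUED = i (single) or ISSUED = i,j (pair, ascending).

ISSUED = 3

c0: i0 sub.ALU  WAW r0
c1: i1,i2 mulh.MUL;and.ALU  pair
c2: i3 mul.MUL  no-port MUL/MUL
c3: i4 mul.MUL  no-port MUL/BR
c4: i5,i6 blt.BR;sub.ALU  pair
c5: i7,i8 mulh.MUL;ld.MEM  pair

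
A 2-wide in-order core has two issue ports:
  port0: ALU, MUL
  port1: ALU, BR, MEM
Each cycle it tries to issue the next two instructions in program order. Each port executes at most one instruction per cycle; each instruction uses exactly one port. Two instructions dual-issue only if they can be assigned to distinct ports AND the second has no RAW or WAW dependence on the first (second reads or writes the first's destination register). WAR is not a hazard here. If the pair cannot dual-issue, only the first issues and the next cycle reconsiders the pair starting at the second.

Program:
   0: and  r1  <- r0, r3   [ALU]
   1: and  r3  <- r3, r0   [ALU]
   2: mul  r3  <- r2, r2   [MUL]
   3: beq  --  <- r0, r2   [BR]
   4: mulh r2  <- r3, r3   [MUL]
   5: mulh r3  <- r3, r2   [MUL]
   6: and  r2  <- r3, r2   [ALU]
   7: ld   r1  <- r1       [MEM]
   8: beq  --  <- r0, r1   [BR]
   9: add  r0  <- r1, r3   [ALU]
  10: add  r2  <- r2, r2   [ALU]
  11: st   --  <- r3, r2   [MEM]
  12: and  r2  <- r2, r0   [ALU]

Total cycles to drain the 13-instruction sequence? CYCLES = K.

CYCLES = 8

c0: i0+i1 and/and  dual
c1: i2+i3 mul/beq  dual
c2: i4 mulh  no-port MUL/MUL
c3: i5 mulh  RAW r3
c4: i6+i7 and/ld  dual
c5: i8+i9 beq/add  dual
c6: i10 add  RAW r2
c7: i11+i12 st/and  dual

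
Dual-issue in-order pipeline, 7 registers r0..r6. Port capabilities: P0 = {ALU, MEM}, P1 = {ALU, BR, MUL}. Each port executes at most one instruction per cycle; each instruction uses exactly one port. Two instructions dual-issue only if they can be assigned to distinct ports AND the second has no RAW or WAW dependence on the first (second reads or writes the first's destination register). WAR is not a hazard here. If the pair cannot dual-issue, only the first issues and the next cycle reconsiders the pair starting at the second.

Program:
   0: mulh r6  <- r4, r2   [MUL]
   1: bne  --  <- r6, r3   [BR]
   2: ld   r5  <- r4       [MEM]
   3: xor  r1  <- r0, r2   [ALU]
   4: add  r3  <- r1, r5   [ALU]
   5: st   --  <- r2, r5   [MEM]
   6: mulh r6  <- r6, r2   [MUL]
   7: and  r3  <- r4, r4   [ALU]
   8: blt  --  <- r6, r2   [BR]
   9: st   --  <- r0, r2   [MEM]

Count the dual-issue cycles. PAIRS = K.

  cy0 -> i0 (mulh.MUL) no-port MUL/BR
  cy1 -> i1/i2 (bne.BR/ld.MEM) dual
  cy2 -> i3 (xor.ALU) RAW r1
  cy3 -> i4/i5 (add.ALU/st.MEM) dual
  cy4 -> i6/i7 (mulh.MUL/and.ALU) dual
  cy5 -> i8/i9 (blt.BR/st.MEM) dual

PAIRS = 4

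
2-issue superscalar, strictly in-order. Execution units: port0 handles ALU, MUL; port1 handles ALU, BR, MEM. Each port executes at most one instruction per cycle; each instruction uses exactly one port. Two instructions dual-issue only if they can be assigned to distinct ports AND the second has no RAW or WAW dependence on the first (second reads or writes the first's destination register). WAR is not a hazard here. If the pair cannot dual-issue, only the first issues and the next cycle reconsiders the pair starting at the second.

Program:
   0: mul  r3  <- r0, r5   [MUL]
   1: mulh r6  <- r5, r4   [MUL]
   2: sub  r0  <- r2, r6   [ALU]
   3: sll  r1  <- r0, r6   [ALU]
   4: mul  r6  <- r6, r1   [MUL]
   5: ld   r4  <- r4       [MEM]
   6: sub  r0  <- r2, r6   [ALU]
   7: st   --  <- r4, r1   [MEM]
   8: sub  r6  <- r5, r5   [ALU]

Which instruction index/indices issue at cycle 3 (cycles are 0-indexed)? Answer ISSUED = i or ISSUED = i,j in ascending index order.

ISSUED = 3

c0: i0 mul  no-port MUL/MUL
c1: i1 mulh  RAW r6
c2: i2 sub  RAW r0
c3: i3 sll  RAW r1
c4: i4/i5 mul ld  2-wide
c5: i6/i7 sub st  2-wide
c6: i8 sub  tail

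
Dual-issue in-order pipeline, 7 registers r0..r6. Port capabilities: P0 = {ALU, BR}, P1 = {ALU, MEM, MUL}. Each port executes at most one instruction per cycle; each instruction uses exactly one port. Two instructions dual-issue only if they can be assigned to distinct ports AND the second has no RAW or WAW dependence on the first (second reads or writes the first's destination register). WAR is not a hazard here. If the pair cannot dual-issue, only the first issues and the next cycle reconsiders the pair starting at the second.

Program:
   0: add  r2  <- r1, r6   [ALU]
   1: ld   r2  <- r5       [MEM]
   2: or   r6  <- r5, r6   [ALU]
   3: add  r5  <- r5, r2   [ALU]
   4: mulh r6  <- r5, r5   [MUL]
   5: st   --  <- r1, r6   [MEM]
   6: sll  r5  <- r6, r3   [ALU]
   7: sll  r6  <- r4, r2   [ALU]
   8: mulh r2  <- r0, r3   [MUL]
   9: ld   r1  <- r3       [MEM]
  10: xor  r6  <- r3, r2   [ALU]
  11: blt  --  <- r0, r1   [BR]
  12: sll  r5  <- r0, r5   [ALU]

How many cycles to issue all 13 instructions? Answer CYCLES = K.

CYCLES = 8

[0] i0  add  -- WAW r2
[1] i1,i2  ld+or  -- pair
[2] i3  add  -- RAW r5
[3] i4  mulh  -- no-port MUL/MEM
[4] i5,i6  st+sll  -- pair
[5] i7,i8  sll+mulh  -- pair
[6] i9,i10  ld+xor  -- pair
[7] i11,i12  blt+sll  -- pair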